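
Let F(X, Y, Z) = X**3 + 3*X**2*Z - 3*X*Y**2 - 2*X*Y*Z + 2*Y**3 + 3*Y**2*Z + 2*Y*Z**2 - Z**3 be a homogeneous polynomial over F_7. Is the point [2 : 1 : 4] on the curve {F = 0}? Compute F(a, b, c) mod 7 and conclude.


F(2,1,4) ≡ 2 (mod 7); P is NOT on the curve.

Evaluate F(2, 1, 4) term-by-term (mod 7).
  X**3 ↦ 1·8·1·1 = 8
  3*X**2*Z ↦ 3·4·1·4 = 48
  -3*X*Y**2 ↦ -3·2·1·1 = -6
  -2*X*Y*Z ↦ -2·2·1·4 = -16
  2*Y**3 ↦ 2·1·1·1 = 2
  3*Y**2*Z ↦ 3·1·1·4 = 12
  2*Y*Z**2 ↦ 2·1·1·16 = 32
  -Z**3 ↦ -1·1·1·64 = -64
Sum: F(2, 1, 4) = (8) + (48) + (-6) + (-16) + (2) + (12) + (32) + (-64) = 16.
Reducing mod 7: 16 ≡ 2 (mod 7).
Since F(a, b, c) ≡ 2 ≠ 0 (mod 7), P does NOT lie on the curve.


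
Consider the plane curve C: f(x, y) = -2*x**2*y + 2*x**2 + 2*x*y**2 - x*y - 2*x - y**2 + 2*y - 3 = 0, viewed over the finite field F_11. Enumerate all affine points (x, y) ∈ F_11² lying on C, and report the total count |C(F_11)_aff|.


Affine F_11-points: {(0, 4), (0, 9), (3, 7), (3, 10), (5, 2), (5, 10), (6, 9), (8, 2), (8, 4), (9, 1), (9, 7)}; count = 11.

For each of the 121 pairs (x, y) ∈ F_11², evaluate f(x, y) mod 11. Record the zeros.
  x = 0: [0↦8, 1↦9, 2↦8, 3↦5, 4↦0, 5↦4, 6↦6, 7↦6, 8↦4, 9↦0, 10↦5]  zeros at y ∈ {4, 9}
  x = 1: [0↦8, 1↦8, 2↦10, 3↦3, 4↦9, 5↦6, 6↦5, 7↦6, 8↦9, 9↦3, 10↦10]  zeros at y ∈ ∅
  x = 2: [0↦1, 1↦7, 2↦8, 3↦4, 4↦6, 5↦3, 6↦6, 7↦4, 8↦8, 9↦7, 10↦1]  zeros at y ∈ ∅
  x = 3: [0↦9, 1↦6, 2↦2, 3↦8, 4↦2, 5↦6, 6↦9, 7↦0, 8↦1, 9↦1, 10↦0]  zeros at y ∈ {7, 10}
  x = 4: [0↦10, 1↦5, 2↦3, 3↦4, 4↦8, 5↦4, 6↦3, 7↦5, 8↦10, 9↦7, 10↦7]  zeros at y ∈ ∅
  x = 5: [0↦4, 1↦4, 2↦0, 3↦3, 4↦2, 5↦8, 6↦10, 7↦8, 8↦2, 9↦3, 10↦0]  zeros at y ∈ {2, 10}
  x = 6: [0↦2, 1↦3, 2↦4, 3↦5, 4↦6, 5↦7, 6↦8, 7↦9, 8↦10, 9↦0, 10↦1]  zeros at y ∈ {9}
  x = 7: [0↦4, 1↦2, 2↦4, 3↦10, 4↦9, 5↦1, 6↦8, 7↦8, 8↦1, 9↦9, 10↦10]  zeros at y ∈ ∅
  x = 8: [0↦10, 1↦1, 2↦0, 3↦7, 4↦0, 5↦1, 6↦10, 7↦5, 8↦8, 9↦8, 10↦5]  zeros at y ∈ {2, 4}
  x = 9: [0↦9, 1↦0, 2↦3, 3↦7, 4↦1, 5↦7, 6↦3, 7↦0, 8↦9, 9↦8, 10↦8]  zeros at y ∈ {1, 7}
  x = 10: [0↦1, 1↦10, 2↦2, 3↦10, 4↦1, 5↦8, 6↦9, 7↦4, 8↦4, 9↦9, 10↦8]  zeros at y ∈ ∅
Collecting zeros: affine points = {(0, 4), (0, 9), (3, 7), (3, 10), (5, 2), (5, 10), (6, 9), (8, 2), (8, 4), (9, 1), (9, 7)}.
Total count |C(F_11)_aff| = 11.


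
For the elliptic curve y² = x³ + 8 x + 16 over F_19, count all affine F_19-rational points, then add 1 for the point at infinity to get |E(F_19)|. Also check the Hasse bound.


Affine points = {(0, 4), (0, 15), (1, 5), (1, 14), (4, 6), (4, 13), (7, 4), (7, 15), (9, 0), (12, 4), (12, 15), (17, 7), (17, 12), (18, 8), (18, 11)}; affine count = 15; |E(F_19)| = 16.

Discriminant check: Δ ∝ 4a³ + 27b² = 4·8³ + 27·16² = 4·512 + 27·256 ≡ 11 (mod 19). Nonzero ⇒ E is nonsingular.
For each x ∈ F_19, compute rhs = x³ + 8·x + 16 mod 19, then count y ∈ F_19 with y² ≡ rhs.
  x = 0: rhs = 16, matching y values: 4, 15 (2 points).
  x = 1: rhs = 6, matching y values: 5, 14 (2 points).
  x = 2: rhs = 2, matching y values: none (0 points).
  x = 3: rhs = 10, matching y values: none (0 points).
  x = 4: rhs = 17, matching y values: 6, 13 (2 points).
  x = 5: rhs = 10, matching y values: none (0 points).
  x = 6: rhs = 14, matching y values: none (0 points).
  x = 7: rhs = 16, matching y values: 4, 15 (2 points).
  x = 8: rhs = 3, matching y values: none (0 points).
  x = 9: rhs = 0, matching y values: 0 (1 points).
  x = 10: rhs = 13, matching y values: none (0 points).
  x = 11: rhs = 10, matching y values: none (0 points).
  x = 12: rhs = 16, matching y values: 4, 15 (2 points).
  x = 13: rhs = 18, matching y values: none (0 points).
  x = 14: rhs = 3, matching y values: none (0 points).
  x = 15: rhs = 15, matching y values: none (0 points).
  x = 16: rhs = 3, matching y values: none (0 points).
  x = 17: rhs = 11, matching y values: 7, 12 (2 points).
  x = 18: rhs = 7, matching y values: 8, 11 (2 points).
Total affine count: 15.
Full point count |E(F_19)| = 15 + 1 = 16.
Hasse bound: |16 − (19+1)| = |-4| = 4 ≤ 2√19 ≈ 8.7178 ✓.


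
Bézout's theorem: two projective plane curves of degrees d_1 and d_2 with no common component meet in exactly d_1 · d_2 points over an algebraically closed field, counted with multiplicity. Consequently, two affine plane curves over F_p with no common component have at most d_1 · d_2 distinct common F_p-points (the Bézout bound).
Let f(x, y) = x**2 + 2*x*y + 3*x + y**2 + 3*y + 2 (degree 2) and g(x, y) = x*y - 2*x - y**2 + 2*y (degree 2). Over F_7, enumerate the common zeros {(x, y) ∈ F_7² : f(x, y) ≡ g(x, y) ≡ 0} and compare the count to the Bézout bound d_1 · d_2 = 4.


Common zeros: {(3, 2), (3, 3), (4, 2), (6, 6)}; count = 4; Bézout bound = 4.

deg(f) = 2, deg(g) = 2, so Bézout bound = 4.
Scan x ∈ F_7. For each x, list the y ∈ F_7 with f(x, y) ≡ 0 and those with g(x, y) ≡ 0 (mod 7); the common zeros in that column are the intersection.
  x = 0: f ≡ 0 at y ∈ {5, 6}; g ≡ 0 at y ∈ {0, 2}; common: ∅.
  x = 1: f ≡ 0 at y ∈ {4, 5}; g ≡ 0 at y ∈ {1, 2}; common: ∅.
  x = 2: f ≡ 0 at y ∈ {3, 4}; g ≡ 0 at y ∈ {2}; common: ∅.
  x = 3: f ≡ 0 at y ∈ {2, 3}; g ≡ 0 at y ∈ {2, 3}; common: {2, 3}.
  x = 4: f ≡ 0 at y ∈ {1, 2}; g ≡ 0 at y ∈ {2, 4}; common: {2}.
  x = 5: f ≡ 0 at y ∈ {0, 1}; g ≡ 0 at y ∈ {2, 5}; common: ∅.
  x = 6: f ≡ 0 at y ∈ {0, 6}; g ≡ 0 at y ∈ {2, 6}; common: {6}.
Collecting: common zeros = {(3, 2), (3, 3), (4, 2), (6, 6)}, so the count is 4.
Comparison with the Bézout bound: 4 ≤ 4 = deg(f)·deg(g), as expected for curves with no common component (the bound is attained).


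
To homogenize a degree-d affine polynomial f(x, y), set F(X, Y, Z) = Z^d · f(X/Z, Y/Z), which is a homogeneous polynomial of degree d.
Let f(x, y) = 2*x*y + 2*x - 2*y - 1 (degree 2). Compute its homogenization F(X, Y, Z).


F(X, Y, Z) = 2*X*Y + 2*X*Z - 2*Y*Z - Z**2

deg(f) = 2.
Substitute x = X/Z, y = Y/Z into f, then multiply by Z^2.
  monomial 2·x^1·y^1 ↦ 2·X^1·Y^1·Z^0.
  monomial 2·x^1·y^0 ↦ 2·X^1·Y^0·Z^1.
  monomial -2·x^0·y^1 ↦ -2·X^0·Y^1·Z^1.
  monomial -1·x^0·y^0 ↦ -1·X^0·Y^0·Z^2.
Collecting: F(X, Y, Z) = 2*X*Y + 2*X*Z - 2*Y*Z - Z**2.


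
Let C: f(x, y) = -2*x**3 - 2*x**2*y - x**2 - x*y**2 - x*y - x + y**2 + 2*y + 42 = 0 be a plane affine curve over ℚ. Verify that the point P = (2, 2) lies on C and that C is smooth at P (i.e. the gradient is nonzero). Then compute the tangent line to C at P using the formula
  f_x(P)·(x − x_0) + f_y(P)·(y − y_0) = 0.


Tangent line at P: -51*x - 12*y + 126 = 0.

Step 1: f(2, 2) = 0, so P lies on C.
Step 2: partial derivatives
  f_x(x, y) = -6*x**2 - 4*x*y - 2*x - y**2 - y - 1, f_y(x, y) = -2*x**2 - 2*x*y - x + 2*y + 2.
  f_x(P) = -51, f_y(P) = -12 (gradient nonzero, so P is smooth).
Step 3: tangent line at P: -51·(x − 2) + -12·(y − 2) = 0.
Expanding: -51*x - 12*y + 126 = 0.


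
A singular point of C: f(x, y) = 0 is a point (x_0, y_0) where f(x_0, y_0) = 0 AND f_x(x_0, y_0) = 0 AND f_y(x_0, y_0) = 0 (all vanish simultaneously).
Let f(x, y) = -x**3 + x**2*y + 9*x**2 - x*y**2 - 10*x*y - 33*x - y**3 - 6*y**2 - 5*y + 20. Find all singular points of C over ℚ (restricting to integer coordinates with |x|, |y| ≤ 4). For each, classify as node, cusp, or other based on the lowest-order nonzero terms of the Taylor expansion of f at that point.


Singular points: {(2, -3)}; classification: cusp.

Compute partial derivatives:
  f_x = -3*x**2 + 2*x*y + 18*x - y**2 - 10*y - 33.
  f_y = x**2 - 2*x*y - 10*x - 3*y**2 - 12*y - 5.
Scan x_0 ∈ {−4, ..., 4}. For each x_0, f_y(x_0, y) is a polynomial in y; find its integer roots y ∈ {−4, ..., 4}, then test f_x and f at those candidates.
  x = -4: f_y(-4, y) = -3*y**2 - 4*y + 51; no integer root y with |y| ≤ 4.
  x = -3: f_y(-3, y) = -3*y**2 - 6*y + 34; no integer root y with |y| ≤ 4.
  x = -2: f_y(-2, y) = -3*y**2 - 8*y + 19; no integer root y with |y| ≤ 4.
  x = -1: f_y(-1, y) = -3*y**2 - 10*y + 6; no integer root y with |y| ≤ 4.
  x = 0: f_y(0, y) = -3*y**2 - 12*y - 5; no integer root y with |y| ≤ 4.
  x = 1: f_y(1, y) = -3*y**2 - 14*y - 14; no integer root y with |y| ≤ 4.
  x = 2: f_y(2, y) = -3*y**2 - 16*y - 21; vanishes at y ∈ {-3}. (2, -3): f_x = 0, f = 0 — SINGULAR.
  x = 3: f_y(3, y) = -3*y**2 - 18*y - 26; no integer root y with |y| ≤ 4.
  x = 4: f_y(4, y) = -3*y**2 - 20*y - 29; no integer root y with |y| ≤ 4.
Only singular point on the grid: (2, -3).
Classify: substitute x = 2 + u, y = -3 + v and expand: f = -u**3 + u**2*v - u*v**2 - v**3 + v**2.
No constant or linear terms (consistent with a singular point). Quadratic part: v**2. Cubic part: -u**3 + u**2*v - u*v**2 - v**3.
The quadratic part v**2 is a perfect square, so there is a single (double) tangent line v = 0, i.e. y = -3. Restricting the cubic part to that line (v = 0) leaves -u**3 ≠ 0, so f is not divisible by v and the branch is v² ≈ u**3 to lowest order — this is a cusp.
Classification: cusp.


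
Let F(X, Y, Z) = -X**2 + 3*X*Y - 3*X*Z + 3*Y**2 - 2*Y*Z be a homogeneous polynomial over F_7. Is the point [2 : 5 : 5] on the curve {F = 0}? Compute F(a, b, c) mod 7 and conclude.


F(2,5,5) ≡ 0 (mod 7); P is on the curve.

Evaluate F(2, 5, 5) term-by-term (mod 7).
  -X**2 ↦ -1·4·1·1 = -4
  3*X*Y ↦ 3·2·5·1 = 30
  -3*X*Z ↦ -3·2·1·5 = -30
  3*Y**2 ↦ 3·1·25·1 = 75
  -2*Y*Z ↦ -2·1·5·5 = -50
Sum: F(2, 5, 5) = (-4) + (30) + (-30) + (75) + (-50) = 21.
Reducing mod 7: 21 ≡ 0 (mod 7).
Since F(a, b, c) ≡ 0 (mod 7), P lies on the curve.


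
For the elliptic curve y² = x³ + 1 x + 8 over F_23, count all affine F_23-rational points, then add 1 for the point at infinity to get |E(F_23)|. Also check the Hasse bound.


Affine points = {(0, 10), (0, 13), (2, 8), (2, 15), (5, 0), (6, 0), (7, 6), (7, 17), (10, 11), (10, 12), (11, 4), (11, 19), (12, 0), (14, 11), (14, 12), (16, 7), (16, 16), (17, 4), (17, 19), (18, 4), (18, 19), (19, 3), (19, 20), (20, 1), (20, 22), (22, 11), (22, 12)}; affine count = 27; |E(F_23)| = 28.

Discriminant check: Δ ∝ 4a³ + 27b² = 4·1³ + 27·8² = 4·1 + 27·64 ≡ 7 (mod 23). Nonzero ⇒ E is nonsingular.
For each x ∈ F_23, compute rhs = x³ + 1·x + 8 mod 23, then count y ∈ F_23 with y² ≡ rhs.
  x = 0: rhs = 8, matching y values: 10, 13 (2 points).
  x = 1: rhs = 10, matching y values: none (0 points).
  x = 2: rhs = 18, matching y values: 8, 15 (2 points).
  x = 3: rhs = 15, matching y values: none (0 points).
  x = 4: rhs = 7, matching y values: none (0 points).
  x = 5: rhs = 0, matching y values: 0 (1 points).
  x = 6: rhs = 0, matching y values: 0 (1 points).
  x = 7: rhs = 13, matching y values: 6, 17 (2 points).
  x = 8: rhs = 22, matching y values: none (0 points).
  x = 9: rhs = 10, matching y values: none (0 points).
  x = 10: rhs = 6, matching y values: 11, 12 (2 points).
  x = 11: rhs = 16, matching y values: 4, 19 (2 points).
  x = 12: rhs = 0, matching y values: 0 (1 points).
  x = 13: rhs = 10, matching y values: none (0 points).
  x = 14: rhs = 6, matching y values: 11, 12 (2 points).
  x = 15: rhs = 17, matching y values: none (0 points).
  x = 16: rhs = 3, matching y values: 7, 16 (2 points).
  x = 17: rhs = 16, matching y values: 4, 19 (2 points).
  x = 18: rhs = 16, matching y values: 4, 19 (2 points).
  x = 19: rhs = 9, matching y values: 3, 20 (2 points).
  x = 20: rhs = 1, matching y values: 1, 22 (2 points).
  x = 21: rhs = 21, matching y values: none (0 points).
  x = 22: rhs = 6, matching y values: 11, 12 (2 points).
Total affine count: 27.
Full point count |E(F_23)| = 27 + 1 = 28.
Hasse bound: |28 − (23+1)| = |4| = 4 ≤ 2√23 ≈ 9.5917 ✓.


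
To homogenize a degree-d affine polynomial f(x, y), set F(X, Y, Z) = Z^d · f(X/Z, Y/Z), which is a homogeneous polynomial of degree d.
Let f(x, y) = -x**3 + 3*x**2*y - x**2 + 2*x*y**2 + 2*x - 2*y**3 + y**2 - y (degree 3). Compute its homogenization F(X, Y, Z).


F(X, Y, Z) = -X**3 + 3*X**2*Y - X**2*Z + 2*X*Y**2 + 2*X*Z**2 - 2*Y**3 + Y**2*Z - Y*Z**2

deg(f) = 3.
Substitute x = X/Z, y = Y/Z into f, then multiply by Z^3.
  monomial -1·x^3·y^0 ↦ -1·X^3·Y^0·Z^0.
  monomial 3·x^2·y^1 ↦ 3·X^2·Y^1·Z^0.
  monomial -1·x^2·y^0 ↦ -1·X^2·Y^0·Z^1.
  monomial 2·x^1·y^2 ↦ 2·X^1·Y^2·Z^0.
  monomial 2·x^1·y^0 ↦ 2·X^1·Y^0·Z^2.
  monomial -2·x^0·y^3 ↦ -2·X^0·Y^3·Z^0.
  monomial 1·x^0·y^2 ↦ 1·X^0·Y^2·Z^1.
  monomial -1·x^0·y^1 ↦ -1·X^0·Y^1·Z^2.
Collecting: F(X, Y, Z) = -X**3 + 3*X**2*Y - X**2*Z + 2*X*Y**2 + 2*X*Z**2 - 2*Y**3 + Y**2*Z - Y*Z**2.


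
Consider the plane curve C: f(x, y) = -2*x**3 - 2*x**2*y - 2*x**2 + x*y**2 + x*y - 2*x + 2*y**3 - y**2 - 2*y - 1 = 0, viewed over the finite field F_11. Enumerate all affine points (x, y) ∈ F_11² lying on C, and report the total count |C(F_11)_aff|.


Affine F_11-points: {(1, 6), (2, 10), (5, 1), (5, 7), (6, 0), (7, 9), (8, 9), (9, 0), (10, 3), (10, 4), (10, 5)}; count = 11.

For each of the 121 pairs (x, y) ∈ F_11², evaluate f(x, y) mod 11. Record the zeros.
  x = 0: [0↦10, 1↦9, 2↦7, 3↦5, 4↦4, 5↦5, 6↦9, 7↦6, 8↦8, 9↦5, 10↦9]  zeros at y ∈ ∅
  x = 1: [0↦4, 1↦3, 2↦3, 3↦5, 4↦10, 5↦8, 6↦0, 7↦9, 8↦3, 9↦5, 10↦5]  zeros at y ∈ {6}
  x = 2: [0↦4, 1↦10, 2↦8, 3↦10, 4↦6, 5↦8, 6↦6, 7↦1, 8↦5, 9↦8, 10↦0]  zeros at y ∈ {10}
  x = 3: [0↦9, 1↦7, 2↦10, 3↦8, 4↦2, 5↦4, 6↦4, 7↦3, 8↦2, 9↦2, 10↦4]  zeros at y ∈ ∅
  x = 4: [0↦7, 1↦4, 2↦8, 3↦9, 4↦8, 5↦6, 6↦4, 7↦3, 8↦4, 9↦8, 10↦5]  zeros at y ∈ ∅
  x = 5: [0↦8, 1↦0, 2↦1, 3↦1, 4↦1, 5↦2, 6↦5, 7↦0, 8↦10, 9↦3, 10↦2]  zeros at y ∈ {1, 7}
  x = 6: [0↦0, 1↦5, 2↦10, 3↦5, 4↦2, 5↦2, 6↦6, 7↦4, 8↦8, 9↦8, 10↦5]  zeros at y ∈ {0}
  x = 7: [0↦4, 1↦7, 2↦1, 3↦9, 4↦10, 5↦5, 6↦6, 7↦3, 8↦8, 9↦0, 10↦2]  zeros at y ∈ {9}
  x = 8: [0↦8, 1↦5, 2↦6, 3↦1, 4↦2, 5↦10, 6↦4, 7↦7, 8↦9, 9↦0, 10↦3]  zeros at y ∈ {9}
  x = 9: [0↦0, 1↦9, 2↦2, 3↦2, 4↦10, 5↦5, 6↦10, 7↦4, 8↦10, 9↦7, 10↦7]  zeros at y ∈ {0}
  x = 10: [0↦1, 1↦7, 2↦10, 3↦0, 4↦0, 5↦0, 6↦1, 7↦4, 8↦10, 9↦9, 10↦2]  zeros at y ∈ {3, 4, 5}
Collecting zeros: affine points = {(1, 6), (2, 10), (5, 1), (5, 7), (6, 0), (7, 9), (8, 9), (9, 0), (10, 3), (10, 4), (10, 5)}.
Total count |C(F_11)_aff| = 11.


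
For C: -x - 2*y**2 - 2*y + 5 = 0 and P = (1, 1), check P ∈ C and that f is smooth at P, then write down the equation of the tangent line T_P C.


Tangent line at P: -x - 6*y + 7 = 0.

Step 1: f(1, 1) = 0, so P lies on C.
Step 2: partial derivatives
  f_x(x, y) = -1, f_y(x, y) = -4*y - 2.
  f_x(P) = -1, f_y(P) = -6 (gradient nonzero, so P is smooth).
Step 3: tangent line at P: -1·(x − 1) + -6·(y − 1) = 0.
Expanding: -x - 6*y + 7 = 0.


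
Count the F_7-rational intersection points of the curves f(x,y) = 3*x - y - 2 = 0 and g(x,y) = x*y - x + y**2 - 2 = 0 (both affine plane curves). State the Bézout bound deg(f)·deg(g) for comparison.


Common zeros: ∅; count = 0; Bézout bound = 2.

deg(f) = 1, deg(g) = 2, so Bézout bound = 2.
Scan x ∈ F_7. For each x, list the y ∈ F_7 with f(x, y) ≡ 0 and those with g(x, y) ≡ 0 (mod 7); the common zeros in that column are the intersection.
  x = 0: f ≡ 0 at y ∈ {5}; g ≡ 0 at y ∈ {3, 4}; common: ∅.
  x = 1: f ≡ 0 at y ∈ {1}; g ≡ 0 at y ∈ ∅; common: ∅.
  x = 2: f ≡ 0 at y ∈ {4}; g ≡ 0 at y ∈ ∅; common: ∅.
  x = 3: f ≡ 0 at y ∈ {0}; g ≡ 0 at y ∈ {5, 6}; common: ∅.
  x = 4: f ≡ 0 at y ∈ {3}; g ≡ 0 at y ∈ ∅; common: ∅.
  x = 5: f ≡ 0 at y ∈ {6}; g ≡ 0 at y ∈ {0, 2}; common: ∅.
  x = 6: f ≡ 0 at y ∈ {2}; g ≡ 0 at y ∈ ∅; common: ∅.
Collecting: common zeros = ∅, so the count is 0.
Comparison with the Bézout bound: 0 ≤ 2 = deg(f)·deg(g), as expected for curves with no common component (the affine F_7-count falls short of the bound because intersections may lie at infinity, over extension fields, or carry multiplicity).


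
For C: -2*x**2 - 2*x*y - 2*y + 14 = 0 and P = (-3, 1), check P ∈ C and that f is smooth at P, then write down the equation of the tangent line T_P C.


Tangent line at P: 10*x + 4*y + 26 = 0.

Step 1: f(-3, 1) = 0, so P lies on C.
Step 2: partial derivatives
  f_x(x, y) = -4*x - 2*y, f_y(x, y) = -2*x - 2.
  f_x(P) = 10, f_y(P) = 4 (gradient nonzero, so P is smooth).
Step 3: tangent line at P: 10·(x − -3) + 4·(y − 1) = 0.
Expanding: 10*x + 4*y + 26 = 0.


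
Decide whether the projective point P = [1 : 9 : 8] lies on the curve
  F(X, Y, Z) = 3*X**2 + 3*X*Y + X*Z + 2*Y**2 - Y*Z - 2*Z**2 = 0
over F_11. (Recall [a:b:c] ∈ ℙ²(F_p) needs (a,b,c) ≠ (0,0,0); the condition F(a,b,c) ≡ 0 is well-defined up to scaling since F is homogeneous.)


F(1,9,8) ≡ 0 (mod 11); P is on the curve.

Evaluate F(1, 9, 8) term-by-term (mod 11).
  3*X**2 ↦ 3·1·1·1 = 3
  3*X*Y ↦ 3·1·9·1 = 27
  X*Z ↦ 1·1·1·8 = 8
  2*Y**2 ↦ 2·1·81·1 = 162
  -Y*Z ↦ -1·1·9·8 = -72
  -2*Z**2 ↦ -2·1·1·64 = -128
Sum: F(1, 9, 8) = (3) + (27) + (8) + (162) + (-72) + (-128) = 0.
Reducing mod 11: 0 ≡ 0 (mod 11).
Since F(a, b, c) ≡ 0 (mod 11), P lies on the curve.


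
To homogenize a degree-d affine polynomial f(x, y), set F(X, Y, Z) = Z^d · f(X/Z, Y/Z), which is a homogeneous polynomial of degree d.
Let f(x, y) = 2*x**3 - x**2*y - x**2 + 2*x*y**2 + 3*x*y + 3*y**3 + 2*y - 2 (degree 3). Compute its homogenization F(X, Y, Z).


F(X, Y, Z) = 2*X**3 - X**2*Y - X**2*Z + 2*X*Y**2 + 3*X*Y*Z + 3*Y**3 + 2*Y*Z**2 - 2*Z**3

deg(f) = 3.
Substitute x = X/Z, y = Y/Z into f, then multiply by Z^3.
  monomial 2·x^3·y^0 ↦ 2·X^3·Y^0·Z^0.
  monomial -1·x^2·y^1 ↦ -1·X^2·Y^1·Z^0.
  monomial -1·x^2·y^0 ↦ -1·X^2·Y^0·Z^1.
  monomial 2·x^1·y^2 ↦ 2·X^1·Y^2·Z^0.
  monomial 3·x^1·y^1 ↦ 3·X^1·Y^1·Z^1.
  monomial 3·x^0·y^3 ↦ 3·X^0·Y^3·Z^0.
  monomial 2·x^0·y^1 ↦ 2·X^0·Y^1·Z^2.
  monomial -2·x^0·y^0 ↦ -2·X^0·Y^0·Z^3.
Collecting: F(X, Y, Z) = 2*X**3 - X**2*Y - X**2*Z + 2*X*Y**2 + 3*X*Y*Z + 3*Y**3 + 2*Y*Z**2 - 2*Z**3.


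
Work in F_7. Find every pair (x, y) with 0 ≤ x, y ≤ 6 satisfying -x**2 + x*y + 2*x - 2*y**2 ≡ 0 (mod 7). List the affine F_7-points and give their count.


Affine F_7-points: {(0, 0), (1, 1), (1, 3), (2, 0), (2, 1), (4, 3), (4, 6)}; count = 7.

For each of the 49 pairs (x, y) ∈ F_7², evaluate f(x, y) mod 7. Record the zeros.
  x = 0: [0↦0, 1↦5, 2↦6, 3↦3, 4↦3, 5↦6, 6↦5]  zeros at y ∈ {0}
  x = 1: [0↦1, 1↦0, 2↦2, 3↦0, 4↦1, 5↦5, 6↦5]  zeros at y ∈ {1, 3}
  x = 2: [0↦0, 1↦0, 2↦3, 3↦2, 4↦4, 5↦2, 6↦3]  zeros at y ∈ {0, 1}
  x = 3: [0↦4, 1↦5, 2↦2, 3↦2, 4↦5, 5↦4, 6↦6]  zeros at y ∈ ∅
  x = 4: [0↦6, 1↦1, 2↦6, 3↦0, 4↦4, 5↦4, 6↦0]  zeros at y ∈ {3, 6}
  x = 5: [0↦6, 1↦2, 2↦1, 3↦3, 4↦1, 5↦2, 6↦6]  zeros at y ∈ ∅
  x = 6: [0↦4, 1↦1, 2↦1, 3↦4, 4↦3, 5↦5, 6↦3]  zeros at y ∈ ∅
Collecting zeros: affine points = {(0, 0), (1, 1), (1, 3), (2, 0), (2, 1), (4, 3), (4, 6)}.
Total count |C(F_7)_aff| = 7.


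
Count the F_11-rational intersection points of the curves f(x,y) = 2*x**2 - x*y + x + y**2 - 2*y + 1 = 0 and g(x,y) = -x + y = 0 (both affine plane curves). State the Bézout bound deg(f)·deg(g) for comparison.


Common zeros: {(8, 8), (9, 9)}; count = 2; Bézout bound = 2.

deg(f) = 2, deg(g) = 1, so Bézout bound = 2.
Scan x ∈ F_11. For each x, list the y ∈ F_11 with f(x, y) ≡ 0 and those with g(x, y) ≡ 0 (mod 11); the common zeros in that column are the intersection.
  x = 0: f ≡ 0 at y ∈ {1}; g ≡ 0 at y ∈ {0}; common: ∅.
  x = 1: f ≡ 0 at y ∈ {6, 8}; g ≡ 0 at y ∈ {1}; common: ∅.
  x = 2: f ≡ 0 at y ∈ {0, 4}; g ≡ 0 at y ∈ {2}; common: ∅.
  x = 3: f ≡ 0 at y ∈ {0, 5}; g ≡ 0 at y ∈ {3}; common: ∅.
  x = 4: f ≡ 0 at y ∈ {7, 10}; g ≡ 0 at y ∈ {4}; common: ∅.
  x = 5: f ≡ 0 at y ∈ {3, 4}; g ≡ 0 at y ∈ {5}; common: ∅.
  x = 6: f ≡ 0 at y ∈ {9, 10}; g ≡ 0 at y ∈ {6}; common: ∅.
  x = 7: f ≡ 0 at y ∈ {3, 6}; g ≡ 0 at y ∈ {7}; common: ∅.
  x = 8: f ≡ 0 at y ∈ {2, 8}; g ≡ 0 at y ∈ {8}; common: {8}.
  x = 9: f ≡ 0 at y ∈ {2, 9}; g ≡ 0 at y ∈ {9}; common: {9}.
  x = 10: f ≡ 0 at y ∈ {5, 7}; g ≡ 0 at y ∈ {10}; common: ∅.
Collecting: common zeros = {(8, 8), (9, 9)}, so the count is 2.
Comparison with the Bézout bound: 2 ≤ 2 = deg(f)·deg(g), as expected for curves with no common component (the bound is attained).


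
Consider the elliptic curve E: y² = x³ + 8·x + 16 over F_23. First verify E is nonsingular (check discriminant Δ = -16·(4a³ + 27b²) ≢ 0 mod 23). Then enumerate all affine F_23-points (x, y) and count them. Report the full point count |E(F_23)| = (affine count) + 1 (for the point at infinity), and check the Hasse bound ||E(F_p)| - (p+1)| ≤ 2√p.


Affine points = {(0, 4), (0, 19), (1, 5), (1, 18), (6, 2), (6, 21), (7, 1), (7, 22), (9, 9), (9, 14), (11, 3), (11, 20), (12, 0), (16, 10), (16, 13), (18, 9), (18, 14), (19, 9), (19, 14)}; affine count = 19; |E(F_23)| = 20.

Discriminant check: Δ ∝ 4a³ + 27b² = 4·8³ + 27·16² = 4·512 + 27·256 ≡ 13 (mod 23). Nonzero ⇒ E is nonsingular.
For each x ∈ F_23, compute rhs = x³ + 8·x + 16 mod 23, then count y ∈ F_23 with y² ≡ rhs.
  x = 0: rhs = 16, matching y values: 4, 19 (2 points).
  x = 1: rhs = 2, matching y values: 5, 18 (2 points).
  x = 2: rhs = 17, matching y values: none (0 points).
  x = 3: rhs = 21, matching y values: none (0 points).
  x = 4: rhs = 20, matching y values: none (0 points).
  x = 5: rhs = 20, matching y values: none (0 points).
  x = 6: rhs = 4, matching y values: 2, 21 (2 points).
  x = 7: rhs = 1, matching y values: 1, 22 (2 points).
  x = 8: rhs = 17, matching y values: none (0 points).
  x = 9: rhs = 12, matching y values: 9, 14 (2 points).
  x = 10: rhs = 15, matching y values: none (0 points).
  x = 11: rhs = 9, matching y values: 3, 20 (2 points).
  x = 12: rhs = 0, matching y values: 0 (1 points).
  x = 13: rhs = 17, matching y values: none (0 points).
  x = 14: rhs = 20, matching y values: none (0 points).
  x = 15: rhs = 15, matching y values: none (0 points).
  x = 16: rhs = 8, matching y values: 10, 13 (2 points).
  x = 17: rhs = 5, matching y values: none (0 points).
  x = 18: rhs = 12, matching y values: 9, 14 (2 points).
  x = 19: rhs = 12, matching y values: 9, 14 (2 points).
  x = 20: rhs = 11, matching y values: none (0 points).
  x = 21: rhs = 15, matching y values: none (0 points).
  x = 22: rhs = 7, matching y values: none (0 points).
Total affine count: 19.
Full point count |E(F_23)| = 19 + 1 = 20.
Hasse bound: |20 − (23+1)| = |-4| = 4 ≤ 2√23 ≈ 9.5917 ✓.


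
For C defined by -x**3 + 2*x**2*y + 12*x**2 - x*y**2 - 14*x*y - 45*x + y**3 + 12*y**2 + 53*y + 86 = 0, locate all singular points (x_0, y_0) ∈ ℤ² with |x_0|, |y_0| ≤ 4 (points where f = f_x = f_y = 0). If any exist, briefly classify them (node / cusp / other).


Singular points: {(2, -3)}; classification: cusp.

Compute partial derivatives:
  f_x = -3*x**2 + 4*x*y + 24*x - y**2 - 14*y - 45.
  f_y = 2*x**2 - 2*x*y - 14*x + 3*y**2 + 24*y + 53.
Scan x_0 ∈ {−4, ..., 4}. For each x_0, f_y(x_0, y) is a polynomial in y; find its integer roots y ∈ {−4, ..., 4}, then test f_x and f at those candidates.
  x = -4: f_y(-4, y) = 3*y**2 + 32*y + 141; no integer root y with |y| ≤ 4.
  x = -3: f_y(-3, y) = 3*y**2 + 30*y + 113; no integer root y with |y| ≤ 4.
  x = -2: f_y(-2, y) = 3*y**2 + 28*y + 89; no integer root y with |y| ≤ 4.
  x = -1: f_y(-1, y) = 3*y**2 + 26*y + 69; no integer root y with |y| ≤ 4.
  x = 0: f_y(0, y) = 3*y**2 + 24*y + 53; no integer root y with |y| ≤ 4.
  x = 1: f_y(1, y) = 3*y**2 + 22*y + 41; no integer root y with |y| ≤ 4.
  x = 2: f_y(2, y) = 3*y**2 + 20*y + 33; vanishes at y ∈ {-3}. (2, -3): f_x = 0, f = 0 — SINGULAR.
  x = 3: f_y(3, y) = 3*y**2 + 18*y + 29; no integer root y with |y| ≤ 4.
  x = 4: f_y(4, y) = 3*y**2 + 16*y + 29; no integer root y with |y| ≤ 4.
Only singular point on the grid: (2, -3).
Classify: substitute x = 2 + u, y = -3 + v and expand: f = -u**3 + 2*u**2*v - u*v**2 + v**3 + v**2.
No constant or linear terms (consistent with a singular point). Quadratic part: v**2. Cubic part: -u**3 + 2*u**2*v - u*v**2 + v**3.
The quadratic part v**2 is a perfect square, so there is a single (double) tangent line v = 0, i.e. y = -3. Restricting the cubic part to that line (v = 0) leaves -u**3 ≠ 0, so f is not divisible by v and the branch is v² ≈ u**3 to lowest order — this is a cusp.
Classification: cusp.


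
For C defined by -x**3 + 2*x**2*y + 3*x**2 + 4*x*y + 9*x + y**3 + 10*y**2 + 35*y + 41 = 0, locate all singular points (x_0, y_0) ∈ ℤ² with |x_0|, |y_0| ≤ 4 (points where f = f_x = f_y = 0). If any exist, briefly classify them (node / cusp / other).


Singular points: {(-1, -3)}; classification: cusp.

Compute partial derivatives:
  f_x = -3*x**2 + 4*x*y + 6*x + 4*y + 9.
  f_y = 2*x**2 + 4*x + 3*y**2 + 20*y + 35.
Scan x_0 ∈ {−4, ..., 4}. For each x_0, f_y(x_0, y) is a polynomial in y; find its integer roots y ∈ {−4, ..., 4}, then test f_x and f at those candidates.
  x = -4: f_y(-4, y) = 3*y**2 + 20*y + 51; no integer root y with |y| ≤ 4.
  x = -3: f_y(-3, y) = 3*y**2 + 20*y + 41; no integer root y with |y| ≤ 4.
  x = -2: f_y(-2, y) = 3*y**2 + 20*y + 35; no integer root y with |y| ≤ 4.
  x = -1: f_y(-1, y) = 3*y**2 + 20*y + 33; vanishes at y ∈ {-3}. (-1, -3): f_x = 0, f = 0 — SINGULAR.
  x = 0: f_y(0, y) = 3*y**2 + 20*y + 35; no integer root y with |y| ≤ 4.
  x = 1: f_y(1, y) = 3*y**2 + 20*y + 41; no integer root y with |y| ≤ 4.
  x = 2: f_y(2, y) = 3*y**2 + 20*y + 51; no integer root y with |y| ≤ 4.
  x = 3: f_y(3, y) = 3*y**2 + 20*y + 65; no integer root y with |y| ≤ 4.
  x = 4: f_y(4, y) = 3*y**2 + 20*y + 83; no integer root y with |y| ≤ 4.
Only singular point on the grid: (-1, -3).
Classify: substitute x = -1 + u, y = -3 + v and expand: f = -u**3 + 2*u**2*v + v**3 + v**2.
No constant or linear terms (consistent with a singular point). Quadratic part: v**2. Cubic part: -u**3 + 2*u**2*v + v**3.
The quadratic part v**2 is a perfect square, so there is a single (double) tangent line v = 0, i.e. y = -3. Restricting the cubic part to that line (v = 0) leaves -u**3 ≠ 0, so f is not divisible by v and the branch is v² ≈ u**3 to lowest order — this is a cusp.
Classification: cusp.


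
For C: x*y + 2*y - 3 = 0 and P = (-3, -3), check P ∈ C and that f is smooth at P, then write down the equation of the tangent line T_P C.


Tangent line at P: -3*x - y - 12 = 0.

Step 1: f(-3, -3) = 0, so P lies on C.
Step 2: partial derivatives
  f_x(x, y) = y, f_y(x, y) = x + 2.
  f_x(P) = -3, f_y(P) = -1 (gradient nonzero, so P is smooth).
Step 3: tangent line at P: -3·(x − -3) + -1·(y − -3) = 0.
Expanding: -3*x - y - 12 = 0.


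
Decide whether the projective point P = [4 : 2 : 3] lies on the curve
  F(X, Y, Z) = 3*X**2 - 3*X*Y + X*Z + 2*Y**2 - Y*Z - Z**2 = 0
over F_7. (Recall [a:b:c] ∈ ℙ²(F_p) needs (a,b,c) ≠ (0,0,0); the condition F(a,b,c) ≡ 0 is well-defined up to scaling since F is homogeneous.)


F(4,2,3) ≡ 1 (mod 7); P is NOT on the curve.

Evaluate F(4, 2, 3) term-by-term (mod 7).
  3*X**2 ↦ 3·16·1·1 = 48
  -3*X*Y ↦ -3·4·2·1 = -24
  X*Z ↦ 1·4·1·3 = 12
  2*Y**2 ↦ 2·1·4·1 = 8
  -Y*Z ↦ -1·1·2·3 = -6
  -Z**2 ↦ -1·1·1·9 = -9
Sum: F(4, 2, 3) = (48) + (-24) + (12) + (8) + (-6) + (-9) = 29.
Reducing mod 7: 29 ≡ 1 (mod 7).
Since F(a, b, c) ≡ 1 ≠ 0 (mod 7), P does NOT lie on the curve.


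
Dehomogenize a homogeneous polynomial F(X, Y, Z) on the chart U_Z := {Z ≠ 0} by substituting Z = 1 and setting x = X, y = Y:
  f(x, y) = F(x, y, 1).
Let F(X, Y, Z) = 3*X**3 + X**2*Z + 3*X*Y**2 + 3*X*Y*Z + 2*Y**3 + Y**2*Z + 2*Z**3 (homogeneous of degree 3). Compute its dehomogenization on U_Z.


f(x, y) = 3*x**3 + x**2 + 3*x*y**2 + 3*x*y + 2*y**3 + y**2 + 2

On U_Z we set Z = 1. Each monomial c·X^i·Y^j·Z^k in F becomes c·x^i·y^j·1^k = c·x^i·y^j.
Substituting Z = 1: F(X, Y, 1) = 3*x**3 + x**2 + 3*x*y**2 + 3*x*y + 2*y**3 + y**2 + 2.
Note: deg(f) ≤ deg(F) = 3; strict inequality happens when F is divisible by Z (lost terms).


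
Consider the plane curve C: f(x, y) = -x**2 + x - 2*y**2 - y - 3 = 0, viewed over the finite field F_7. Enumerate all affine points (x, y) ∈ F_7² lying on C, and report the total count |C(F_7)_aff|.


Affine F_7-points: {(4, 5)}; count = 1.

For each of the 49 pairs (x, y) ∈ F_7², evaluate f(x, y) mod 7. Record the zeros.
  x = 0: [0↦4, 1↦1, 2↦1, 3↦4, 4↦3, 5↦5, 6↦3]  zeros at y ∈ ∅
  x = 1: [0↦4, 1↦1, 2↦1, 3↦4, 4↦3, 5↦5, 6↦3]  zeros at y ∈ ∅
  x = 2: [0↦2, 1↦6, 2↦6, 3↦2, 4↦1, 5↦3, 6↦1]  zeros at y ∈ ∅
  x = 3: [0↦5, 1↦2, 2↦2, 3↦5, 4↦4, 5↦6, 6↦4]  zeros at y ∈ ∅
  x = 4: [0↦6, 1↦3, 2↦3, 3↦6, 4↦5, 5↦0, 6↦5]  zeros at y ∈ {5}
  x = 5: [0↦5, 1↦2, 2↦2, 3↦5, 4↦4, 5↦6, 6↦4]  zeros at y ∈ ∅
  x = 6: [0↦2, 1↦6, 2↦6, 3↦2, 4↦1, 5↦3, 6↦1]  zeros at y ∈ ∅
Collecting zeros: affine points = {(4, 5)}.
Total count |C(F_7)_aff| = 1.


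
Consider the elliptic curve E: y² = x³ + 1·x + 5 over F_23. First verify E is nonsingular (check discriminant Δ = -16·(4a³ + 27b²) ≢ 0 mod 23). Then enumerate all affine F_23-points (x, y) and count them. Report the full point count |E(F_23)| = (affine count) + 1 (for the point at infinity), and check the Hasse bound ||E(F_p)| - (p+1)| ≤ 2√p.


Affine points = {(3, 9), (3, 14), (4, 2), (4, 21), (10, 7), (10, 16), (11, 6), (11, 17), (14, 7), (14, 16), (16, 0), (17, 6), (17, 17), (18, 6), (18, 17), (19, 11), (19, 12), (21, 8), (21, 15), (22, 7), (22, 16)}; affine count = 21; |E(F_23)| = 22.

Discriminant check: Δ ∝ 4a³ + 27b² = 4·1³ + 27·5² = 4·1 + 27·25 ≡ 12 (mod 23). Nonzero ⇒ E is nonsingular.
For each x ∈ F_23, compute rhs = x³ + 1·x + 5 mod 23, then count y ∈ F_23 with y² ≡ rhs.
  x = 0: rhs = 5, matching y values: none (0 points).
  x = 1: rhs = 7, matching y values: none (0 points).
  x = 2: rhs = 15, matching y values: none (0 points).
  x = 3: rhs = 12, matching y values: 9, 14 (2 points).
  x = 4: rhs = 4, matching y values: 2, 21 (2 points).
  x = 5: rhs = 20, matching y values: none (0 points).
  x = 6: rhs = 20, matching y values: none (0 points).
  x = 7: rhs = 10, matching y values: none (0 points).
  x = 8: rhs = 19, matching y values: none (0 points).
  x = 9: rhs = 7, matching y values: none (0 points).
  x = 10: rhs = 3, matching y values: 7, 16 (2 points).
  x = 11: rhs = 13, matching y values: 6, 17 (2 points).
  x = 12: rhs = 20, matching y values: none (0 points).
  x = 13: rhs = 7, matching y values: none (0 points).
  x = 14: rhs = 3, matching y values: 7, 16 (2 points).
  x = 15: rhs = 14, matching y values: none (0 points).
  x = 16: rhs = 0, matching y values: 0 (1 points).
  x = 17: rhs = 13, matching y values: 6, 17 (2 points).
  x = 18: rhs = 13, matching y values: 6, 17 (2 points).
  x = 19: rhs = 6, matching y values: 11, 12 (2 points).
  x = 20: rhs = 21, matching y values: none (0 points).
  x = 21: rhs = 18, matching y values: 8, 15 (2 points).
  x = 22: rhs = 3, matching y values: 7, 16 (2 points).
Total affine count: 21.
Full point count |E(F_23)| = 21 + 1 = 22.
Hasse bound: |22 − (23+1)| = |-2| = 2 ≤ 2√23 ≈ 9.5917 ✓.


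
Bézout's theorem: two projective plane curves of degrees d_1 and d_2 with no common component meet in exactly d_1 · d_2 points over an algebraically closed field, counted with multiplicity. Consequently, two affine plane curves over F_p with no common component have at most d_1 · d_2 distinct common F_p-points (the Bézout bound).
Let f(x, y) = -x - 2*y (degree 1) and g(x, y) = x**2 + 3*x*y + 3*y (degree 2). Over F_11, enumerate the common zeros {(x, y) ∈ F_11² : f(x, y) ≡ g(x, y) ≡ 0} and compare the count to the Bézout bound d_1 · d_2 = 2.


Common zeros: {(0, 0), (8, 7)}; count = 2; Bézout bound = 2.

deg(f) = 1, deg(g) = 2, so Bézout bound = 2.
Scan x ∈ F_11. For each x, list the y ∈ F_11 with f(x, y) ≡ 0 and those with g(x, y) ≡ 0 (mod 11); the common zeros in that column are the intersection.
  x = 0: f ≡ 0 at y ∈ {0}; g ≡ 0 at y ∈ {0}; common: {0}.
  x = 1: f ≡ 0 at y ∈ {5}; g ≡ 0 at y ∈ {9}; common: ∅.
  x = 2: f ≡ 0 at y ∈ {10}; g ≡ 0 at y ∈ {2}; common: ∅.
  x = 3: f ≡ 0 at y ∈ {4}; g ≡ 0 at y ∈ {2}; common: ∅.
  x = 4: f ≡ 0 at y ∈ {9}; g ≡ 0 at y ∈ {7}; common: ∅.
  x = 5: f ≡ 0 at y ∈ {3}; g ≡ 0 at y ∈ {9}; common: ∅.
  x = 6: f ≡ 0 at y ∈ {8}; g ≡ 0 at y ∈ {3}; common: ∅.
  x = 7: f ≡ 0 at y ∈ {2}; g ≡ 0 at y ∈ {3}; common: ∅.
  x = 8: f ≡ 0 at y ∈ {7}; g ≡ 0 at y ∈ {7}; common: {7}.
  x = 9: f ≡ 0 at y ∈ {1}; g ≡ 0 at y ∈ {5}; common: ∅.
  x = 10: f ≡ 0 at y ∈ {6}; g ≡ 0 at y ∈ ∅; common: ∅.
Collecting: common zeros = {(0, 0), (8, 7)}, so the count is 2.
Comparison with the Bézout bound: 2 ≤ 2 = deg(f)·deg(g), as expected for curves with no common component (the bound is attained).


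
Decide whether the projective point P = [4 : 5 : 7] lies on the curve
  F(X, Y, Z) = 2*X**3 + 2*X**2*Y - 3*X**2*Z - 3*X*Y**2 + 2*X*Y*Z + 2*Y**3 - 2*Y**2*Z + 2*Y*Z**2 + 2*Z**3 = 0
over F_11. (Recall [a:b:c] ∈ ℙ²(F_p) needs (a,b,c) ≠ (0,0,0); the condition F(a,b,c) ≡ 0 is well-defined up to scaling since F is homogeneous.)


F(4,5,7) ≡ 7 (mod 11); P is NOT on the curve.

Evaluate F(4, 5, 7) term-by-term (mod 11).
  2*X**3 ↦ 2·64·1·1 = 128
  2*X**2*Y ↦ 2·16·5·1 = 160
  -3*X**2*Z ↦ -3·16·1·7 = -336
  -3*X*Y**2 ↦ -3·4·25·1 = -300
  2*X*Y*Z ↦ 2·4·5·7 = 280
  2*Y**3 ↦ 2·1·125·1 = 250
  -2*Y**2*Z ↦ -2·1·25·7 = -350
  2*Y*Z**2 ↦ 2·1·5·49 = 490
  2*Z**3 ↦ 2·1·1·343 = 686
Sum: F(4, 5, 7) = (128) + (160) + (-336) + (-300) + (280) + (250) + (-350) + (490) + (686) = 1008.
Reducing mod 11: 1008 ≡ 7 (mod 11).
Since F(a, b, c) ≡ 7 ≠ 0 (mod 11), P does NOT lie on the curve.


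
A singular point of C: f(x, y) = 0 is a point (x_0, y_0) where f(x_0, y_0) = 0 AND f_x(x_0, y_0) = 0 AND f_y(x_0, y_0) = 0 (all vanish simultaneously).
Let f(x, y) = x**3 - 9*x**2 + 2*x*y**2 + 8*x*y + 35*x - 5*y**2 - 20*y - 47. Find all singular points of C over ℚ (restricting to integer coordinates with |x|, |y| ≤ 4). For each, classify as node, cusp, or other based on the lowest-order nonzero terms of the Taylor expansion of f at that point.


Singular points: {(3, -2)}; classification: cusp.

Compute partial derivatives:
  f_x = 3*x**2 - 18*x + 2*y**2 + 8*y + 35.
  f_y = 4*x*y + 8*x - 10*y - 20.
Scan x_0 ∈ {−4, ..., 4}. For each x_0, f_y(x_0, y) is a polynomial in y; find its integer roots y ∈ {−4, ..., 4}, then test f_x and f at those candidates.
  x = -4: f_y(-4, y) = -26*y - 52; vanishes at y ∈ {-2}. (-4, -2): f_x = 147 ≠ 0.
  x = -3: f_y(-3, y) = -22*y - 44; vanishes at y ∈ {-2}. (-3, -2): f_x = 108 ≠ 0.
  x = -2: f_y(-2, y) = -18*y - 36; vanishes at y ∈ {-2}. (-2, -2): f_x = 75 ≠ 0.
  x = -1: f_y(-1, y) = -14*y - 28; vanishes at y ∈ {-2}. (-1, -2): f_x = 48 ≠ 0.
  x = 0: f_y(0, y) = -10*y - 20; vanishes at y ∈ {-2}. (0, -2): f_x = 27 ≠ 0.
  x = 1: f_y(1, y) = -6*y - 12; vanishes at y ∈ {-2}. (1, -2): f_x = 12 ≠ 0.
  x = 2: f_y(2, y) = -2*y - 4; vanishes at y ∈ {-2}. (2, -2): f_x = 3 ≠ 0.
  x = 3: f_y(3, y) = 2*y + 4; vanishes at y ∈ {-2}. (3, -2): f_x = 0, f = 0 — SINGULAR.
  x = 4: f_y(4, y) = 6*y + 12; vanishes at y ∈ {-2}. (4, -2): f_x = 3 ≠ 0.
Only singular point on the grid: (3, -2).
Classify: substitute x = 3 + u, y = -2 + v and expand: f = u**3 + 2*u*v**2 + v**2.
No constant or linear terms (consistent with a singular point). Quadratic part: v**2. Cubic part: u**3 + 2*u*v**2.
The quadratic part v**2 is a perfect square, so there is a single (double) tangent line v = 0, i.e. y = -2. Restricting the cubic part to that line (v = 0) leaves u**3 ≠ 0, so f is not divisible by v and the branch is v² ≈ -u**3 to lowest order — this is a cusp.
Classification: cusp.


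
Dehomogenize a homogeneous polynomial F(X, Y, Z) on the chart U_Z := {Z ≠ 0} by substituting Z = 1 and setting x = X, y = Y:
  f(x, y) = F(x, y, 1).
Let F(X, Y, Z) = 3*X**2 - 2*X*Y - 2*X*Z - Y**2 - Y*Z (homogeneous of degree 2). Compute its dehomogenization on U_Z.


f(x, y) = 3*x**2 - 2*x*y - 2*x - y**2 - y

On U_Z we set Z = 1. Each monomial c·X^i·Y^j·Z^k in F becomes c·x^i·y^j·1^k = c·x^i·y^j.
Substituting Z = 1: F(X, Y, 1) = 3*x**2 - 2*x*y - 2*x - y**2 - y.
Note: deg(f) ≤ deg(F) = 2; strict inequality happens when F is divisible by Z (lost terms).


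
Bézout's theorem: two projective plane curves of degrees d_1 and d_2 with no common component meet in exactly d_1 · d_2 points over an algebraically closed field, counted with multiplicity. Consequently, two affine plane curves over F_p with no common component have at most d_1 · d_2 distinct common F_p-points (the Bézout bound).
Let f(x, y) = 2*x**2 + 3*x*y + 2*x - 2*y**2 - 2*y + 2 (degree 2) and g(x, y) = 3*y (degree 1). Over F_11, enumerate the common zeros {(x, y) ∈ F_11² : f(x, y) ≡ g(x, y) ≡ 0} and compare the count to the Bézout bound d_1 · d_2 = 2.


Common zeros: ∅; count = 0; Bézout bound = 2.

deg(f) = 2, deg(g) = 1, so Bézout bound = 2.
Scan x ∈ F_11. For each x, list the y ∈ F_11 with f(x, y) ≡ 0 and those with g(x, y) ≡ 0 (mod 11); the common zeros in that column are the intersection.
  x = 0: f ≡ 0 at y ∈ {3, 7}; g ≡ 0 at y ∈ {0}; common: ∅.
  x = 1: f ≡ 0 at y ∈ {2, 4}; g ≡ 0 at y ∈ {0}; common: ∅.
  x = 2: f ≡ 0 at y ∈ ∅; g ≡ 0 at y ∈ {0}; common: ∅.
  x = 3: f ≡ 0 at y ∈ {4, 5}; g ≡ 0 at y ∈ {0}; common: ∅.
  x = 4: f ≡ 0 at y ∈ ∅; g ≡ 0 at y ∈ {0}; common: ∅.
  x = 5: f ≡ 0 at y ∈ {5, 7}; g ≡ 0 at y ∈ {0}; common: ∅.
  x = 6: f ≡ 0 at y ∈ {2, 6}; g ≡ 0 at y ∈ {0}; common: ∅.
  x = 7: f ≡ 0 at y ∈ ∅; g ≡ 0 at y ∈ {0}; common: ∅.
  x = 8: f ≡ 0 at y ∈ ∅; g ≡ 0 at y ∈ {0}; common: ∅.
  x = 9: f ≡ 0 at y ∈ ∅; g ≡ 0 at y ∈ {0}; common: ∅.
  x = 10: f ≡ 0 at y ∈ ∅; g ≡ 0 at y ∈ {0}; common: ∅.
Collecting: common zeros = ∅, so the count is 0.
Comparison with the Bézout bound: 0 ≤ 2 = deg(f)·deg(g), as expected for curves with no common component (the affine F_11-count falls short of the bound because intersections may lie at infinity, over extension fields, or carry multiplicity).


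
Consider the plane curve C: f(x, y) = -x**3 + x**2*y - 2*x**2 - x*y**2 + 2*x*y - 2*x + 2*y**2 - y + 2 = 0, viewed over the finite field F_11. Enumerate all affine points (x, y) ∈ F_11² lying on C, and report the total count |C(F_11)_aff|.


Affine F_11-points: {(1, 1), (1, 8), (2, 1), (3, 7), (5, 5), (5, 10), (6, 2), (6, 7), (7, 1), (7, 7), (8, 6), (8, 9), (9, 4), (9, 10), (10, 2), (10, 6)}; count = 16.

For each of the 121 pairs (x, y) ∈ F_11², evaluate f(x, y) mod 11. Record the zeros.
  x = 0: [0↦2, 1↦3, 2↦8, 3↦6, 4↦8, 5↦3, 6↦2, 7↦5, 8↦1, 9↦1, 10↦5]  zeros at y ∈ ∅
  x = 1: [0↦8, 1↦0, 2↦5, 3↦1, 4↦10, 5↦10, 6↦1, 7↦5, 8↦0, 9↦8, 10↦7]  zeros at y ∈ {1, 8}
  x = 2: [0↦4, 1↦0, 2↦7, 3↦3, 4↦10, 5↦6, 6↦2, 7↦9, 8↦5, 9↦1, 10↦8]  zeros at y ∈ {1}
  x = 3: [0↦6, 1↦8, 2↦8, 3↦6, 4↦2, 5↦7, 6↦10, 7↦0, 8↦10, 9↦7, 10↦2]  zeros at y ∈ {7}
  x = 4: [0↦8, 1↦7, 2↦2, 3↦4, 4↦2, 5↦7, 6↦8, 7↦5, 8↦9, 9↦9, 10↦5]  zeros at y ∈ ∅
  x = 5: [0↦4, 1↦2, 2↦5, 3↦2, 4↦4, 5↦0, 6↦1, 7↦7, 8↦7, 9↦1, 10↦0]  zeros at y ∈ {5, 10}
  x = 6: [0↦10, 1↦9, 2↦0, 3↦5, 4↦2, 5↦2, 6↦5, 7↦0, 8↦9, 9↦10, 10↦3]  zeros at y ∈ {2, 7}
  x = 7: [0↦9, 1↦0, 2↦3, 3↦7, 4↦1, 5↦7, 6↦3, 7↦0, 8↦9, 9↦8, 10↦8]  zeros at y ∈ {1, 7}
  x = 8: [0↦6, 1↦2, 2↦8, 3↦2, 4↦6, 5↦9, 6↦0, 7↦1, 8↦1, 9↦0, 10↦9]  zeros at y ∈ {6, 9}
  x = 9: [0↦6, 1↦9, 2↦9, 3↦6, 4↦0, 5↦2, 6↦1, 7↦8, 8↦1, 9↦2, 10↦0]  zeros at y ∈ {4, 10}
  x = 10: [0↦3, 1↦4, 2↦0, 3↦2, 4↦10, 5↦2, 6↦0, 7↦4, 8↦3, 9↦8, 10↦8]  zeros at y ∈ {2, 6}
Collecting zeros: affine points = {(1, 1), (1, 8), (2, 1), (3, 7), (5, 5), (5, 10), (6, 2), (6, 7), (7, 1), (7, 7), (8, 6), (8, 9), (9, 4), (9, 10), (10, 2), (10, 6)}.
Total count |C(F_11)_aff| = 16.
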